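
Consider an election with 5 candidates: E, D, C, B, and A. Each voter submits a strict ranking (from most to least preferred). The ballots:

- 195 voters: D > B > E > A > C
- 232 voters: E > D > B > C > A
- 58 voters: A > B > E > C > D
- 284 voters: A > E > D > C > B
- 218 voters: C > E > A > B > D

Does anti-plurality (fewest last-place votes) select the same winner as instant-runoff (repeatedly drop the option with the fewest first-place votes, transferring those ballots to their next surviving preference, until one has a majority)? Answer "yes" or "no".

yes

Anti-plurality — last-place votes: E 0, D 276, C 195, B 284, A 232. Winner: E.
Instant-runoff — R1 E 232, D 195, C 218, B 0, A 342 (B out); R2 E 232, D 195, C 218, A 342 (D out); R3 E 427, C 218, A 342 (C out); R4 E 645, A 342 (E winner). Winner: E.
The two methods agree.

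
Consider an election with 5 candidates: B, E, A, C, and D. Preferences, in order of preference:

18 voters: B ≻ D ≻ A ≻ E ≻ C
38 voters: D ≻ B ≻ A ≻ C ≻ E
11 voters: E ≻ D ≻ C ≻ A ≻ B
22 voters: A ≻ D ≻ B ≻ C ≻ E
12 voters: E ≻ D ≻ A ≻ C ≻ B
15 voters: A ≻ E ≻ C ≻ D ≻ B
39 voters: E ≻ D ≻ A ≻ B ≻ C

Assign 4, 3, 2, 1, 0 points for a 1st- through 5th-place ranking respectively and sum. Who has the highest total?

D

B: 18·4 + 38·3 + 11·0 + 22·2 + 12·0 + 15·0 + 39·1 = 269
E: 18·1 + 38·0 + 11·4 + 22·0 + 12·4 + 15·3 + 39·4 = 311
A: 18·2 + 38·2 + 11·1 + 22·4 + 12·2 + 15·4 + 39·2 = 373
C: 18·0 + 38·1 + 11·2 + 22·1 + 12·1 + 15·2 + 39·0 = 124
D: 18·3 + 38·4 + 11·3 + 22·3 + 12·3 + 15·1 + 39·3 = 473
D has the highest Borda score (473).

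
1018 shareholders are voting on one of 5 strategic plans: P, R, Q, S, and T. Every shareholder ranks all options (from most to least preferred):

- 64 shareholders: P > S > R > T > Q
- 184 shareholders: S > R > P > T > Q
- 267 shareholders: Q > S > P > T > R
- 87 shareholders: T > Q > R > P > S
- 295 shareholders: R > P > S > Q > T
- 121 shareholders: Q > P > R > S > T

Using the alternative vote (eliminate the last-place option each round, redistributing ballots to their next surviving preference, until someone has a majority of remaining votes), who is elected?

Round 1: P 64, R 295, Q 388, S 184, T 87. Eliminate P.
Round 2: R 295, Q 388, S 248, T 87. Eliminate T.
Round 3: R 295, Q 475, S 248. Eliminate S.
Round 4: R 543, Q 475. R has a majority.

R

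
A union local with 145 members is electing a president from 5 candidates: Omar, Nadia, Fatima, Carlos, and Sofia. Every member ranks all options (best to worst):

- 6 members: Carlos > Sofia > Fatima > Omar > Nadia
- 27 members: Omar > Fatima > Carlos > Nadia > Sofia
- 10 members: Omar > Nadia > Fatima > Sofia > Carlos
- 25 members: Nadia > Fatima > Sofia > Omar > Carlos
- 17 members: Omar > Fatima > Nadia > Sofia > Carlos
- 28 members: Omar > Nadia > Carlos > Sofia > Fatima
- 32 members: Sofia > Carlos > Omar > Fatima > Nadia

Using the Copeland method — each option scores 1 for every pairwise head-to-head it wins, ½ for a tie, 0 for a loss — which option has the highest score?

Omar: beats Nadia, Fatima, Carlos, and Sofia → score 4.
Nadia: beats Carlos and Sofia; loses to Omar and Fatima → score 2.
Fatima: beats Nadia, Carlos, and Sofia; loses to Omar → score 3.
Carlos: loses to Omar, Nadia, Fatima, and Sofia → score 0.
Sofia: beats Carlos; loses to Omar, Nadia, and Fatima → score 1.
Omar has the best pairwise record.

Omar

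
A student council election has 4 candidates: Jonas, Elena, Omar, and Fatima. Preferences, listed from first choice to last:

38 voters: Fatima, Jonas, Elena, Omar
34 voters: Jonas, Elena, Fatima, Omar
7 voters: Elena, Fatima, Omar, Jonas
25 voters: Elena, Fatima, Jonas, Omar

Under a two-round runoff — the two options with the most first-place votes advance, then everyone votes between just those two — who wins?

Round 1 first-place votes: Jonas 34, Elena 32, Omar 0, Fatima 38.
Fatima and Jonas advance.
Runoff: Fatima is preferred to Jonas by 70 voters; Jonas by 34.
Fatima wins the runoff.

Fatima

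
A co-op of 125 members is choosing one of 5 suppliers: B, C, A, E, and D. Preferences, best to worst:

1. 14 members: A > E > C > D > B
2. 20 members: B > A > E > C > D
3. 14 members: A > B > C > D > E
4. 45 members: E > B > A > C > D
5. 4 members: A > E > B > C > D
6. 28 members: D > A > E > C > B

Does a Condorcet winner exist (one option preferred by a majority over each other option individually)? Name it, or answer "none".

Checking pairwise contests:
E beats B 91–34.
B beats C 83–42.
B beats A 65–60.
A beats E 80–45.
B beats D 83–42.
Every option loses at least one head-to-head, so there is no Condorcet winner.

none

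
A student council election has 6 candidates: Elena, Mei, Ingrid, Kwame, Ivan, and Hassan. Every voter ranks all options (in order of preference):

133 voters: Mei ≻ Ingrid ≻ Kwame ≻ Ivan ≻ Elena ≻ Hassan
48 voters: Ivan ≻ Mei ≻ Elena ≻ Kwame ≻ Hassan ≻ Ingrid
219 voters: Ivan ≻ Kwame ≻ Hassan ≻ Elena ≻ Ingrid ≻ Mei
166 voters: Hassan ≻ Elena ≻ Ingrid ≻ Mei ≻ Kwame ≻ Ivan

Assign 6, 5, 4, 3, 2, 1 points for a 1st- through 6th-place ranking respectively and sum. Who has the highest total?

Ivan

Elena: 133·2 + 48·4 + 219·3 + 166·5 = 1945
Mei: 133·6 + 48·5 + 219·1 + 166·3 = 1755
Ingrid: 133·5 + 48·1 + 219·2 + 166·4 = 1815
Kwame: 133·4 + 48·3 + 219·5 + 166·2 = 2103
Ivan: 133·3 + 48·6 + 219·6 + 166·1 = 2167
Hassan: 133·1 + 48·2 + 219·4 + 166·6 = 2101
Ivan has the highest Borda score (2167).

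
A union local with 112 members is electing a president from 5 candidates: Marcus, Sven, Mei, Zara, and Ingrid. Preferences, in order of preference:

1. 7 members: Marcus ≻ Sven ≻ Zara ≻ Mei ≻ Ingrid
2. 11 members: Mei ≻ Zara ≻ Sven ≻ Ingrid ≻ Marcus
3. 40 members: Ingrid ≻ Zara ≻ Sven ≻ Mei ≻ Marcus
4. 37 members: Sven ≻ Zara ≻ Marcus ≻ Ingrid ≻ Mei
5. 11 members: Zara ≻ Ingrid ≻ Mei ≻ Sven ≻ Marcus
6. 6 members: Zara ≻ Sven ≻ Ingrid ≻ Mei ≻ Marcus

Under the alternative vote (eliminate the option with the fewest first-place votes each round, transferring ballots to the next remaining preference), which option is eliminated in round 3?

Round 1: Marcus 7, Sven 37, Mei 11, Zara 17, Ingrid 40. Eliminate Marcus.
Round 2: Sven 44, Mei 11, Zara 17, Ingrid 40. Eliminate Mei.
Round 3: Sven 44, Zara 28, Ingrid 40. Eliminate Zara.

Zara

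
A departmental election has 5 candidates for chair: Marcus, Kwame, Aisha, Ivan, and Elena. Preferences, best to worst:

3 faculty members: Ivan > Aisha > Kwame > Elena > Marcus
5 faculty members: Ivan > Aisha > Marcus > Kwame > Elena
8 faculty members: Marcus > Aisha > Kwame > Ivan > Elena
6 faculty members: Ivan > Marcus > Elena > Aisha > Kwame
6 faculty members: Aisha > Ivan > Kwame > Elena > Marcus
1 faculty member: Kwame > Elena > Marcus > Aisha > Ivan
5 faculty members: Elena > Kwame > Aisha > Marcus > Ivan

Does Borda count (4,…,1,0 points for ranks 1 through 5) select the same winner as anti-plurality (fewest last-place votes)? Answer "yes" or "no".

yes

Borda — scores: Marcus 67, Kwame 58, Aisha 89, Ivan 82, Elena 44. Winner: Aisha.
Anti-plurality — last-place votes: Marcus 9, Kwame 6, Aisha 0, Ivan 6, Elena 13. Winner: Aisha.
The two methods agree.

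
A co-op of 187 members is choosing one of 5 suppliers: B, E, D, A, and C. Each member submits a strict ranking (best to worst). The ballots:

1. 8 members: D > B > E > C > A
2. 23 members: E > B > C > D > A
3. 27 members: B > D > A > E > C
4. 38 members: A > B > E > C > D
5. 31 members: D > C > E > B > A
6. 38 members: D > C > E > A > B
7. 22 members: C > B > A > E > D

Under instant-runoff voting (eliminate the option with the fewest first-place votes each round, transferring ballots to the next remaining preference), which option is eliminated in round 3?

A

Round 1: B 27, E 23, D 77, A 38, C 22. Eliminate C.
Round 2: B 49, E 23, D 77, A 38. Eliminate E.
Round 3: B 72, D 77, A 38. Eliminate A.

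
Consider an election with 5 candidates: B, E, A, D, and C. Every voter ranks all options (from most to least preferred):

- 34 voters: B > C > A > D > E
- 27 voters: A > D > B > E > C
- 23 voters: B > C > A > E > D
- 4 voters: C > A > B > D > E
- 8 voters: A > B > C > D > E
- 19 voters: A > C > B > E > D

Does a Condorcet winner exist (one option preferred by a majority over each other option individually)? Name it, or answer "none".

none

Checking pairwise contests:
A beats B 58–57.
B beats E 115–0.
C beats A 61–54.
B beats D 88–27.
B beats C 92–23.
Every option loses at least one head-to-head, so there is no Condorcet winner.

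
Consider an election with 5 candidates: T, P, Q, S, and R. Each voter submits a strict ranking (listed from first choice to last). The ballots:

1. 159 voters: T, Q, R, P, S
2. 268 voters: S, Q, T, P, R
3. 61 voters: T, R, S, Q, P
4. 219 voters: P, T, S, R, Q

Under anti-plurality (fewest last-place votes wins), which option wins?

T

Last-place votes: T 0, P 61, Q 219, S 159, R 268.
T is ranked last by the fewest voters, so T wins.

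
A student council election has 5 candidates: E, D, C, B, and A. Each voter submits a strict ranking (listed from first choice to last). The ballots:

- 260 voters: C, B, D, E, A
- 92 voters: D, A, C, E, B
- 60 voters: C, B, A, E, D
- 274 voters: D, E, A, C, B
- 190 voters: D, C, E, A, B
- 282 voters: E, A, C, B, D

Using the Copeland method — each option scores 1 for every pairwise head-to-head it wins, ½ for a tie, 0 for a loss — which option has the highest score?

C

E: beats B and A; loses to D and C → score 2.
D: beats E and A; loses to C and B → score 2.
C: beats E, D, and B; loses to A → score 3.
B: beats D; loses to E, C, and A → score 1.
A: beats C and B; loses to E and D → score 2.
C has the best pairwise record.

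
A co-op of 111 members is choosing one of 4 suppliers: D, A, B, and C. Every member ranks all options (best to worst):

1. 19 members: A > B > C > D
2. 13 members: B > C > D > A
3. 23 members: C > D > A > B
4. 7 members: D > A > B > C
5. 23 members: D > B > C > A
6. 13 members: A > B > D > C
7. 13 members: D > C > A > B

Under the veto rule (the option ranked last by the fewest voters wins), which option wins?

D

Last-place votes: D 19, A 36, B 36, C 20.
D is ranked last by the fewest voters, so D wins.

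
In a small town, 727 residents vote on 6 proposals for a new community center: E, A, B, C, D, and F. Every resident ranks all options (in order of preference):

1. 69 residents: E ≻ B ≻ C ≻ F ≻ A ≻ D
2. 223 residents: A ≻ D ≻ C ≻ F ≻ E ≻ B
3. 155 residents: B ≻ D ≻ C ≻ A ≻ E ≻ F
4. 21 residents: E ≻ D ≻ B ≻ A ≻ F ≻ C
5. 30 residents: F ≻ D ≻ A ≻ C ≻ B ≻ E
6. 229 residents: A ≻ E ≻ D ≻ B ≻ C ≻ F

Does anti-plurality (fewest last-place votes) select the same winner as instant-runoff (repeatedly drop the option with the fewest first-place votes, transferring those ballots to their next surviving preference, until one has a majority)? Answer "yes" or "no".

yes

Anti-plurality — last-place votes: E 30, A 0, B 223, C 21, D 69, F 384. Winner: A.
Instant-runoff — R1 E 90, A 452, B 155, C 0, D 0, F 30 (A winner). Winner: A.
The two methods agree.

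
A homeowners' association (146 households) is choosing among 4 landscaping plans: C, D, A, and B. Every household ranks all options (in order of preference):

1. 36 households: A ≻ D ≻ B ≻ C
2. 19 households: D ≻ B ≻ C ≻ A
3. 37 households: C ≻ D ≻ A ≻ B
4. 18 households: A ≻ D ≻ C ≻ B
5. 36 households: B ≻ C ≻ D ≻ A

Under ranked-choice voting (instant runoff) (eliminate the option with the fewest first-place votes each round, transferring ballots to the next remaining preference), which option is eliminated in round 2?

Round 1: C 37, D 19, A 54, B 36. Eliminate D.
Round 2: C 37, A 54, B 55. Eliminate C.

C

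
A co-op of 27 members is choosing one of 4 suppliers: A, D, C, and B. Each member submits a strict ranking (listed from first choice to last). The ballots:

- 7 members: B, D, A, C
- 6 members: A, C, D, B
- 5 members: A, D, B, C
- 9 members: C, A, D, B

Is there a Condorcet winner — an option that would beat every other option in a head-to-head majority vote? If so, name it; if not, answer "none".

A vs D: 20–7 for A.
A vs C: 18–9 for A.
A vs B: 20–7 for A.
A beats every other option head-to-head.

A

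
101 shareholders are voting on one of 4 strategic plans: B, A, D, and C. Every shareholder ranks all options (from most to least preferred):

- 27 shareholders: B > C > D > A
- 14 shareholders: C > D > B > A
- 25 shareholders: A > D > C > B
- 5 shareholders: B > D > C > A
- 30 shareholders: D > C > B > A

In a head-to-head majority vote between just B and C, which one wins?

C

Voters preferring B to C: 32; preferring C to B: 69.
C wins the head-to-head.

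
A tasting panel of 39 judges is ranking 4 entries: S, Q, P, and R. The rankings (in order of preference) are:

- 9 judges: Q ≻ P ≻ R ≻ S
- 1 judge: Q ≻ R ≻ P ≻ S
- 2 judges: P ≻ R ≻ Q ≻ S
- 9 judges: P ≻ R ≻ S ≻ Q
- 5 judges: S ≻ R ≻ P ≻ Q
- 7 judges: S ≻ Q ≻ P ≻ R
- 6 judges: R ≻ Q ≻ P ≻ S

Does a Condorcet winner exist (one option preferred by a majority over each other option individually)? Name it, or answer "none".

none

Checking pairwise contests:
P beats S 27–12.
S beats Q 21–18.
Q beats P 23–16.
P beats R 27–12.
Every option loses at least one head-to-head, so there is no Condorcet winner.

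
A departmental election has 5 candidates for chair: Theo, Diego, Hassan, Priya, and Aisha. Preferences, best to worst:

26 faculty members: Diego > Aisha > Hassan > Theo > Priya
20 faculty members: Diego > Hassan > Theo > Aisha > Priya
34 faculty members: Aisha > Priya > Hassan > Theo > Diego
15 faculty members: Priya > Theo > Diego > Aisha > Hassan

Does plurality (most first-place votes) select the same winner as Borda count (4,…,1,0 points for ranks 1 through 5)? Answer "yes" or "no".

no

Plurality — first-place votes: Theo 0, Diego 46, Hassan 0, Priya 15, Aisha 34. Winner: Diego.
Borda — scores: Theo 145, Diego 214, Hassan 180, Priya 162, Aisha 249. Winner: Aisha.
The two methods disagree.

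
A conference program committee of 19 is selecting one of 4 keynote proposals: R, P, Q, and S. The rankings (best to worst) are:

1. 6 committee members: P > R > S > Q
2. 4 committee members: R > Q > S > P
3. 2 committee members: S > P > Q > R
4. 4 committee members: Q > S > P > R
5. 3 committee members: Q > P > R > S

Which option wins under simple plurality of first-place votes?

First-place votes: R 4, P 6, Q 7, S 2.
Q has the most first-place votes.

Q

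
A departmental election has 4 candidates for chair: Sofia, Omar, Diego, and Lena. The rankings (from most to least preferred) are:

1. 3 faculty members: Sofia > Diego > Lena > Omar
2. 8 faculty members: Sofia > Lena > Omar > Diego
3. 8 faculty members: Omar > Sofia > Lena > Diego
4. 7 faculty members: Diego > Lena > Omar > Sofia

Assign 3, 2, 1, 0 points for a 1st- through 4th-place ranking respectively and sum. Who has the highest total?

Sofia: 3·3 + 8·3 + 8·2 + 7·0 = 49
Omar: 3·0 + 8·1 + 8·3 + 7·1 = 39
Diego: 3·2 + 8·0 + 8·0 + 7·3 = 27
Lena: 3·1 + 8·2 + 8·1 + 7·2 = 41
Sofia has the highest Borda score (49).

Sofia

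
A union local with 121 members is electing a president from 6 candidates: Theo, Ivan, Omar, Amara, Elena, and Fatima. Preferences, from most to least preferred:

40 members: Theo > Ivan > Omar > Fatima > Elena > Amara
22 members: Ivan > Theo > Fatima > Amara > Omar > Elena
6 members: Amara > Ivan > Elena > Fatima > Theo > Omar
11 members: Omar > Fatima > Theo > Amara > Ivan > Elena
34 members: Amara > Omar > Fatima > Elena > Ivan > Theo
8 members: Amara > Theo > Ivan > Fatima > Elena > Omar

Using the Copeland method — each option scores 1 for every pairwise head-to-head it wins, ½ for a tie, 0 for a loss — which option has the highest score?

Ivan

Theo: beats Omar, Amara, Elena, and Fatima; loses to Ivan → score 4.
Ivan: beats Theo, Omar, Amara, Elena, and Fatima → score 5.
Omar: beats Elena and Fatima; loses to Theo, Ivan, and Amara → score 2.
Amara: beats Omar and Elena; loses to Theo, Ivan, and Fatima → score 2.
Elena: loses to Theo, Ivan, Omar, Amara, and Fatima → score 0.
Fatima: beats Amara and Elena; loses to Theo, Ivan, and Omar → score 2.
Ivan has the best pairwise record.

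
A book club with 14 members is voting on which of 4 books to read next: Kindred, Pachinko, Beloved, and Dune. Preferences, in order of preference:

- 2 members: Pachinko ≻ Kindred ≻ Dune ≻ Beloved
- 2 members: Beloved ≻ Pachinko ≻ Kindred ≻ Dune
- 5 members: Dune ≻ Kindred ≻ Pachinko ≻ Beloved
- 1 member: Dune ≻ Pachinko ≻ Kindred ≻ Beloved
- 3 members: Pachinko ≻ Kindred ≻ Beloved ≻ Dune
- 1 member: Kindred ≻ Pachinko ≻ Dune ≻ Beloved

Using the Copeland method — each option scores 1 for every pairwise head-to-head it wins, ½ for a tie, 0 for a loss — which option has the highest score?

Pachinko

Kindred: beats Beloved and Dune; loses to Pachinko → score 2.
Pachinko: beats Kindred, Beloved, and Dune → score 3.
Beloved: loses to Kindred, Pachinko, and Dune → score 0.
Dune: beats Beloved; loses to Kindred and Pachinko → score 1.
Pachinko has the best pairwise record.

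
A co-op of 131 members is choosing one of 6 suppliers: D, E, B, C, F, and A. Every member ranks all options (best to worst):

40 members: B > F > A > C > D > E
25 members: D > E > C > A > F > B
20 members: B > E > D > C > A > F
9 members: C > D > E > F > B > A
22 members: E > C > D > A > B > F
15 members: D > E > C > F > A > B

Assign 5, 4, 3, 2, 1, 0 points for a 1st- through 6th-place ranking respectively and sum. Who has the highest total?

D

D: 40·1 + 25·5 + 20·3 + 9·4 + 22·3 + 15·5 = 402
E: 40·0 + 25·4 + 20·4 + 9·3 + 22·5 + 15·4 = 377
B: 40·5 + 25·0 + 20·5 + 9·1 + 22·1 + 15·0 = 331
C: 40·2 + 25·3 + 20·2 + 9·5 + 22·4 + 15·3 = 373
F: 40·4 + 25·1 + 20·0 + 9·2 + 22·0 + 15·2 = 233
A: 40·3 + 25·2 + 20·1 + 9·0 + 22·2 + 15·1 = 249
D has the highest Borda score (402).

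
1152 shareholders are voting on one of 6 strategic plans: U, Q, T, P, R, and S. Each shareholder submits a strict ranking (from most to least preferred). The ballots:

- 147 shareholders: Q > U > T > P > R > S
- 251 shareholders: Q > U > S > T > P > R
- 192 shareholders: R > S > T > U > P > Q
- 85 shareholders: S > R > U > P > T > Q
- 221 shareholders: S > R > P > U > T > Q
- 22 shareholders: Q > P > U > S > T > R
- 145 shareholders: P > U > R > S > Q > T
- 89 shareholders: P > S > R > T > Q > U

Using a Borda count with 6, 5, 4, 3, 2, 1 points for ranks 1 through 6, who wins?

U: 147·5 + 251·5 + 192·3 + 85·4 + 221·3 + 22·4 + 145·5 + 89·1 = 4471
Q: 147·6 + 251·6 + 192·1 + 85·1 + 221·1 + 22·6 + 145·2 + 89·2 = 3486
T: 147·4 + 251·3 + 192·4 + 85·2 + 221·2 + 22·2 + 145·1 + 89·3 = 3177
P: 147·3 + 251·2 + 192·2 + 85·3 + 221·4 + 22·5 + 145·6 + 89·6 = 3980
R: 147·2 + 251·1 + 192·6 + 85·5 + 221·5 + 22·1 + 145·4 + 89·4 = 4185
S: 147·1 + 251·4 + 192·5 + 85·6 + 221·6 + 22·3 + 145·3 + 89·5 = 4893
S has the highest Borda score (4893).

S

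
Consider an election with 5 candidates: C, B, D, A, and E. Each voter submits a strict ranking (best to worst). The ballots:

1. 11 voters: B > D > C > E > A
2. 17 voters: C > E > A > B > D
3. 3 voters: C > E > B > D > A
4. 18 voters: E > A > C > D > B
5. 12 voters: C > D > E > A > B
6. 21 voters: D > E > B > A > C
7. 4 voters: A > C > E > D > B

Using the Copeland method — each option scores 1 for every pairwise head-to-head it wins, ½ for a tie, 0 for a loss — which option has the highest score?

C

C: beats B, D, and E; ties A → score 3.5.
B: loses to C, D, A, and E → score 0.
D: beats B, A, and E; loses to C → score 3.
A: beats B; ties C; loses to D and E → score 1.5.
E: beats B and A; loses to C and D → score 2.
C has the best pairwise record.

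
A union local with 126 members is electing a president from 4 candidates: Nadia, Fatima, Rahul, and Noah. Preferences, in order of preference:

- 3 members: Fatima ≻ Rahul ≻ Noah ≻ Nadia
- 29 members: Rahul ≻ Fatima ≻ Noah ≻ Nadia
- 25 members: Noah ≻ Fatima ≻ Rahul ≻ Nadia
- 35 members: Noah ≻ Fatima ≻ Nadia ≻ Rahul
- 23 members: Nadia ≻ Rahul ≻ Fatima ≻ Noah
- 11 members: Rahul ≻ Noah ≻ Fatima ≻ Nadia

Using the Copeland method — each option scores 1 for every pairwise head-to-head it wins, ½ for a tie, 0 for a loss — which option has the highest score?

Rahul

Nadia: loses to Fatima, Rahul, and Noah → score 0.
Fatima: beats Nadia; ties Rahul; loses to Noah → score 1.5.
Rahul: beats Nadia and Noah; ties Fatima → score 2.5.
Noah: beats Nadia and Fatima; loses to Rahul → score 2.
Rahul has the best pairwise record.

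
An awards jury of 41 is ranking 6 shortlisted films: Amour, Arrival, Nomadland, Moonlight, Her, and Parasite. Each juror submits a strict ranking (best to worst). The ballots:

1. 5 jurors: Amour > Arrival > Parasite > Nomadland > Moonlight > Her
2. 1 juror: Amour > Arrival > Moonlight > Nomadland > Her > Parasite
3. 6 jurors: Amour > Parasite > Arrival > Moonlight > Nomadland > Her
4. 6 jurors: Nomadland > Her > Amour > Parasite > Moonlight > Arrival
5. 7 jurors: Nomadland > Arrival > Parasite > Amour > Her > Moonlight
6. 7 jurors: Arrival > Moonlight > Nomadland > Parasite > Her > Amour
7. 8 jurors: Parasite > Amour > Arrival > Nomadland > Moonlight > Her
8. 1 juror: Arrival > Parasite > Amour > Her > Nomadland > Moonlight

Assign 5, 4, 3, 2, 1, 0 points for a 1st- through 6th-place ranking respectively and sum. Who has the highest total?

Arrival

Amour: 5·5 + 1·5 + 6·5 + 6·3 + 7·2 + 7·0 + 8·4 + 1·3 = 127
Arrival: 5·4 + 1·4 + 6·3 + 6·0 + 7·4 + 7·5 + 8·3 + 1·5 = 134
Nomadland: 5·2 + 1·2 + 6·1 + 6·5 + 7·5 + 7·3 + 8·2 + 1·1 = 121
Moonlight: 5·1 + 1·3 + 6·2 + 6·1 + 7·0 + 7·4 + 8·1 + 1·0 = 62
Her: 5·0 + 1·1 + 6·0 + 6·4 + 7·1 + 7·1 + 8·0 + 1·2 = 41
Parasite: 5·3 + 1·0 + 6·4 + 6·2 + 7·3 + 7·2 + 8·5 + 1·4 = 130
Arrival has the highest Borda score (134).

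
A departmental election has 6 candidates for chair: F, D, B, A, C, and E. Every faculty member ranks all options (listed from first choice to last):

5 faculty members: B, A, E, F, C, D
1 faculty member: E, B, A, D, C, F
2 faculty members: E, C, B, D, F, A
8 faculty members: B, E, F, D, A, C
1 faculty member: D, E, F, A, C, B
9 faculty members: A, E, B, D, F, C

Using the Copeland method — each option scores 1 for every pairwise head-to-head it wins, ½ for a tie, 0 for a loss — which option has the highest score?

B

F: beats C; ties D; loses to B, A, and E → score 1.5.
D: beats C; ties F; loses to B, A, and E → score 1.5.
B: beats F, D, A, and C; ties E → score 4.5.
A: beats F, D, C, and E; loses to B → score 4.
C: loses to F, D, B, A, and E → score 0.
E: beats F, D, and C; ties B; loses to A → score 3.5.
B has the best pairwise record.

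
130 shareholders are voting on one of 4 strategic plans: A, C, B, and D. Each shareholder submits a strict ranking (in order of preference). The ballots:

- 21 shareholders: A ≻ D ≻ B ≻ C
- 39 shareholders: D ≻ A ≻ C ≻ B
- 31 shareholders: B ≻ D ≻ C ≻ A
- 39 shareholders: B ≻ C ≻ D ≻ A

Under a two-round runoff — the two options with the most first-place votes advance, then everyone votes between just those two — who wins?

Round 1 first-place votes: A 21, C 0, B 70, D 39.
B and D advance.
Runoff: B is preferred to D by 70 voters; D by 60.
B wins the runoff.

B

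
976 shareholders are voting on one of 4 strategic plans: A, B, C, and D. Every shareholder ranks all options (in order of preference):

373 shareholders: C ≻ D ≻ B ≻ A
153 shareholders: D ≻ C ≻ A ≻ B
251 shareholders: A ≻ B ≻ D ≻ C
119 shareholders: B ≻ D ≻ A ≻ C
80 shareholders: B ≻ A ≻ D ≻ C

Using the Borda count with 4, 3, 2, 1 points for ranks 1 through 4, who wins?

D

A: 373·1 + 153·2 + 251·4 + 119·2 + 80·3 = 2161
B: 373·2 + 153·1 + 251·3 + 119·4 + 80·4 = 2448
C: 373·4 + 153·3 + 251·1 + 119·1 + 80·1 = 2401
D: 373·3 + 153·4 + 251·2 + 119·3 + 80·2 = 2750
D has the highest Borda score (2750).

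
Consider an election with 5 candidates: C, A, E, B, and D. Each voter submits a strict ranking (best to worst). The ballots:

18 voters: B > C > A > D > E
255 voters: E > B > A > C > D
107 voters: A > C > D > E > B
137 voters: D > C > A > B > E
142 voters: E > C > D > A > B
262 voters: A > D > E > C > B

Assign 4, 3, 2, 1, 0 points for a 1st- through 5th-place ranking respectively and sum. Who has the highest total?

A

C: 18·3 + 255·1 + 107·3 + 137·3 + 142·3 + 262·1 = 1729
A: 18·2 + 255·2 + 107·4 + 137·2 + 142·1 + 262·4 = 2438
E: 18·0 + 255·4 + 107·1 + 137·0 + 142·4 + 262·2 = 2219
B: 18·4 + 255·3 + 107·0 + 137·1 + 142·0 + 262·0 = 974
D: 18·1 + 255·0 + 107·2 + 137·4 + 142·2 + 262·3 = 1850
A has the highest Borda score (2438).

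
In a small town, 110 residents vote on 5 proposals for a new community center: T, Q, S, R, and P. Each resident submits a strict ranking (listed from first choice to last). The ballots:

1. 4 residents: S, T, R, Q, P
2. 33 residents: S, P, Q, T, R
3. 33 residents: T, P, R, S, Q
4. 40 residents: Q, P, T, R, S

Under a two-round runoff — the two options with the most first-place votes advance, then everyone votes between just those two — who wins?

S

Round 1 first-place votes: T 33, Q 40, S 37, R 0, P 0.
Q and S advance.
Runoff: Q is preferred to S by 40 voters; S by 70.
S wins the runoff.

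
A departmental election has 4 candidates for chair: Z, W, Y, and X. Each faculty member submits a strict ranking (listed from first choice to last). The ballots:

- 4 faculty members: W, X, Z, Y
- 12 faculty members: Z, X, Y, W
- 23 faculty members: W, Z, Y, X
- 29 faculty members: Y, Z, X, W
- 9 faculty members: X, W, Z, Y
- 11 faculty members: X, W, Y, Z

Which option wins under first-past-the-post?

First-place votes: Z 12, W 27, Y 29, X 20.
Y has the most first-place votes.

Y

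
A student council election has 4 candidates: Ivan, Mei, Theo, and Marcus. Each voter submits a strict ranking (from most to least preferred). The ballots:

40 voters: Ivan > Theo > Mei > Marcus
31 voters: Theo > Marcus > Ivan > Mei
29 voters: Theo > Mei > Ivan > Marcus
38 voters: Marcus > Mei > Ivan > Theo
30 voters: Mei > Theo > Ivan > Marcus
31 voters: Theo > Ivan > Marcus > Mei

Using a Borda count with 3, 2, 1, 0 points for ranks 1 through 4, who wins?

Theo

Ivan: 40·3 + 31·1 + 29·1 + 38·1 + 30·1 + 31·2 = 310
Mei: 40·1 + 31·0 + 29·2 + 38·2 + 30·3 + 31·0 = 264
Theo: 40·2 + 31·3 + 29·3 + 38·0 + 30·2 + 31·3 = 413
Marcus: 40·0 + 31·2 + 29·0 + 38·3 + 30·0 + 31·1 = 207
Theo has the highest Borda score (413).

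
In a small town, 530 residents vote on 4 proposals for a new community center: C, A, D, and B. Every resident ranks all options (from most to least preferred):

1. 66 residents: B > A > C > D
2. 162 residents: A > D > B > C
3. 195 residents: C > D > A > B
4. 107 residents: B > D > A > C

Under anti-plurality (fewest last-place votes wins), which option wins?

A

Last-place votes: C 269, A 0, D 66, B 195.
A is ranked last by the fewest voters, so A wins.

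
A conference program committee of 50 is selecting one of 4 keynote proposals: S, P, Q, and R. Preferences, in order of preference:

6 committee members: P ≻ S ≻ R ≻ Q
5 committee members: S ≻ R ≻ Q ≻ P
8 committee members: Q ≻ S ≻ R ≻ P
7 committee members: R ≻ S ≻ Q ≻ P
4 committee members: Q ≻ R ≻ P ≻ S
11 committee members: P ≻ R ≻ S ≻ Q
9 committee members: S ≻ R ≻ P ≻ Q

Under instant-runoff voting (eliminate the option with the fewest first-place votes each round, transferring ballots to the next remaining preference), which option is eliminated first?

Round 1: S 14, P 17, Q 12, R 7. Eliminate R.

R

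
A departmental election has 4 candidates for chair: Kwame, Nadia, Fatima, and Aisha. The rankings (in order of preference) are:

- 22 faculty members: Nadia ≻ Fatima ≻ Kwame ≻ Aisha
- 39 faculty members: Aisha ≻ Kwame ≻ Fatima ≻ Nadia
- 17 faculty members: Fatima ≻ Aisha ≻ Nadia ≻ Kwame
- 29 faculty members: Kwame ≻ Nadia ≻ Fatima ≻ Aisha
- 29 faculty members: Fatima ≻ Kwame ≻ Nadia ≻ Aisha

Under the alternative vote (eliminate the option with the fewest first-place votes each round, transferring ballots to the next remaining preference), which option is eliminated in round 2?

Kwame

Round 1: Kwame 29, Nadia 22, Fatima 46, Aisha 39. Eliminate Nadia.
Round 2: Kwame 29, Fatima 68, Aisha 39. Eliminate Kwame.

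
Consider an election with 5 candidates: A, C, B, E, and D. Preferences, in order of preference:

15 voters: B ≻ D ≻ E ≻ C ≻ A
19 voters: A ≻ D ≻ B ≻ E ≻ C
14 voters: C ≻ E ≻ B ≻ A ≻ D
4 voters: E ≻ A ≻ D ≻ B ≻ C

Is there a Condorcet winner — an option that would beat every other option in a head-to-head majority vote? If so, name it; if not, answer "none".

B

B vs A: 29–23 for B.
B vs C: 38–14 for B.
B vs E: 34–18 for B.
B vs D: 29–23 for B.
B beats every other option head-to-head.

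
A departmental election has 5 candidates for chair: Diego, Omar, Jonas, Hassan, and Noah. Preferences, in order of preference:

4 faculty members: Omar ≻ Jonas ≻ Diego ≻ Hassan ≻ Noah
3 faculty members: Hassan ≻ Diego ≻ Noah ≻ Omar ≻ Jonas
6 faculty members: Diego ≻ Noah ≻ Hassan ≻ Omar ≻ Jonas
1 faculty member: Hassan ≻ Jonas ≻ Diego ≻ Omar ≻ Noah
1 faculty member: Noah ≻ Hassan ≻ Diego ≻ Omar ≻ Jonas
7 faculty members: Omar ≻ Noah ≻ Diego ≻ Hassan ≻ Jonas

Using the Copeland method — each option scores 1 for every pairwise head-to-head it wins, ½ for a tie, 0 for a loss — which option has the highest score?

Diego: beats Jonas, Hassan, and Noah; ties Omar → score 3.5.
Omar: beats Jonas and Noah; ties Diego and Hassan → score 3.
Jonas: loses to Diego, Omar, Hassan, and Noah → score 0.
Hassan: beats Jonas; ties Omar; loses to Diego and Noah → score 1.5.
Noah: beats Jonas and Hassan; loses to Diego and Omar → score 2.
Diego has the best pairwise record.

Diego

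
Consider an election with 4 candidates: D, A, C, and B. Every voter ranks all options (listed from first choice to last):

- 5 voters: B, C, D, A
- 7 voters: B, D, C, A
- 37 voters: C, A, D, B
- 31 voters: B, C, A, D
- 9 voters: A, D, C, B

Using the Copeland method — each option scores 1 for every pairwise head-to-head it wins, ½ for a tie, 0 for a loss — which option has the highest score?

D: beats B; loses to A and C → score 1.
A: beats D and B; loses to C → score 2.
C: beats D, A, and B → score 3.
B: loses to D, A, and C → score 0.
C has the best pairwise record.

C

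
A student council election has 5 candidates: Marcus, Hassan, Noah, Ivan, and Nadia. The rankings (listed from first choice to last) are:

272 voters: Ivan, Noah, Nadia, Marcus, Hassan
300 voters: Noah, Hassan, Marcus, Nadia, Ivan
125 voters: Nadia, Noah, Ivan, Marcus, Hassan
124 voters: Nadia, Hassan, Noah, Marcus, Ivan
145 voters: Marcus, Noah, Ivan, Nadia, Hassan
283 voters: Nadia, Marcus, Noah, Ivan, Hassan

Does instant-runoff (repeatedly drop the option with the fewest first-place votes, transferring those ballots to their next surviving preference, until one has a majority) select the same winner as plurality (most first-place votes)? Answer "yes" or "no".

Instant-runoff — R1 Marcus 145, Hassan 0, Noah 300, Ivan 272, Nadia 532 (Hassan out); R2 Marcus 145, Noah 300, Ivan 272, Nadia 532 (Marcus out); R3 Noah 445, Ivan 272, Nadia 532 (Ivan out); R4 Noah 717, Nadia 532 (Noah winner). Winner: Noah.
Plurality — first-place votes: Marcus 145, Hassan 0, Noah 300, Ivan 272, Nadia 532. Winner: Nadia.
The two methods disagree.

no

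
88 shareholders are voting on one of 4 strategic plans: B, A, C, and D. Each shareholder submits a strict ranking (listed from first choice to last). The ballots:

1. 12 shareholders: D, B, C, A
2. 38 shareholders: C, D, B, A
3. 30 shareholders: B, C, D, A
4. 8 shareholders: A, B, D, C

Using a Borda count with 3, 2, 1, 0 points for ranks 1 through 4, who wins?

B: 12·2 + 38·1 + 30·3 + 8·2 = 168
A: 12·0 + 38·0 + 30·0 + 8·3 = 24
C: 12·1 + 38·3 + 30·2 + 8·0 = 186
D: 12·3 + 38·2 + 30·1 + 8·1 = 150
C has the highest Borda score (186).

C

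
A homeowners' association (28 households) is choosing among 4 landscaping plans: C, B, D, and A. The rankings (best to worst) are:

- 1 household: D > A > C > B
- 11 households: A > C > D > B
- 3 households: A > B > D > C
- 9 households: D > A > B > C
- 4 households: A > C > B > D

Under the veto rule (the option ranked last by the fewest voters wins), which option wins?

Last-place votes: C 12, B 12, D 4, A 0.
A is ranked last by the fewest voters, so A wins.

A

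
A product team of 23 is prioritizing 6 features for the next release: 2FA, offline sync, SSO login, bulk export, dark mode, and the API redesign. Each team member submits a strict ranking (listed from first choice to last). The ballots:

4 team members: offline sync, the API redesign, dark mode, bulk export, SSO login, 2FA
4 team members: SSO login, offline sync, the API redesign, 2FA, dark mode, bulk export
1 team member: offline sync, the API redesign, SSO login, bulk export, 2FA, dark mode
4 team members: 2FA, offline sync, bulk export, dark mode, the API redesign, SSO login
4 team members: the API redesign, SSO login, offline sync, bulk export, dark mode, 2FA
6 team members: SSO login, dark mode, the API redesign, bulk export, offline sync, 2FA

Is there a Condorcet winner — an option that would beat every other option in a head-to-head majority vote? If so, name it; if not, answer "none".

Checking pairwise contests:
offline sync beats 2FA 19–4.
SSO login beats offline sync 14–9.
the API redesign beats SSO login 13–10.
offline sync beats bulk export 17–6.
offline sync beats dark mode 17–6.
offline sync beats the API redesign 13–10.
Every option loses at least one head-to-head, so there is no Condorcet winner.

none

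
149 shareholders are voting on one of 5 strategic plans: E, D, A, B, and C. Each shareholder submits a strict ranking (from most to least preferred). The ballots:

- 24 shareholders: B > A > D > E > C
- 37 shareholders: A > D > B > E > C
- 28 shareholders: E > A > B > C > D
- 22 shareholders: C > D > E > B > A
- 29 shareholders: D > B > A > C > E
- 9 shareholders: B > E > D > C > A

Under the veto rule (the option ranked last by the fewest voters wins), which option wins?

Last-place votes: E 29, D 28, A 31, B 0, C 61.
B is ranked last by the fewest voters, so B wins.

B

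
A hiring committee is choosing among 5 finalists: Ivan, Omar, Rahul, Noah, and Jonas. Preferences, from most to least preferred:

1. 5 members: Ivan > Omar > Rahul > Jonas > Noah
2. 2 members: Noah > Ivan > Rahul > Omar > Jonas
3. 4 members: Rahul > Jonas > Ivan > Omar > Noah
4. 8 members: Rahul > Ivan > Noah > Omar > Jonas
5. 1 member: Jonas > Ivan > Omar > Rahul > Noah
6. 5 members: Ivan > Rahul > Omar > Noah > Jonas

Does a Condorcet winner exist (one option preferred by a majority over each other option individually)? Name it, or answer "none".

Ivan vs Omar: 25–0 for Ivan.
Ivan vs Rahul: 13–12 for Ivan.
Ivan vs Noah: 23–2 for Ivan.
Ivan vs Jonas: 20–5 for Ivan.
Ivan beats every other option head-to-head.

Ivan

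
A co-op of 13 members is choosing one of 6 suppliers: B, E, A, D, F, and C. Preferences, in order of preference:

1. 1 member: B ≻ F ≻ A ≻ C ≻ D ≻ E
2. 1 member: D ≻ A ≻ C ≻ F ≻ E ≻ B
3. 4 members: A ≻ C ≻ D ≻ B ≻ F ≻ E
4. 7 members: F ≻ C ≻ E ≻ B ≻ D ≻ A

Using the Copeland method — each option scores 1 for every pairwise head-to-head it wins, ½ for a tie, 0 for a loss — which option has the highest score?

B: beats A and D; loses to E, F, and C → score 2.
E: beats B, A, and D; loses to F and C → score 3.
A: loses to B, E, D, F, and C → score 0.
D: beats A; loses to B, E, F, and C → score 1.
F: beats B, E, A, D, and C → score 5.
C: beats B, E, A, and D; loses to F → score 4.
F has the best pairwise record.

F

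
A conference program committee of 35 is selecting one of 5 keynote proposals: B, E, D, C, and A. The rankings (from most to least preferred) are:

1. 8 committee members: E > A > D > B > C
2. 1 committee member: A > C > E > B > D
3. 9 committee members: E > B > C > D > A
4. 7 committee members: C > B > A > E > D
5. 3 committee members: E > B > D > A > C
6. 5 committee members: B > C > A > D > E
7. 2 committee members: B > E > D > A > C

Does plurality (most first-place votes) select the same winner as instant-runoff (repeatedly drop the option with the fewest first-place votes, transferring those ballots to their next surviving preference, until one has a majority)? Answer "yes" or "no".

Plurality — first-place votes: B 7, E 20, D 0, C 7, A 1. Winner: E.
Instant-runoff — R1 B 7, E 20, D 0, C 7, A 1 (E winner). Winner: E.
The two methods agree.

yes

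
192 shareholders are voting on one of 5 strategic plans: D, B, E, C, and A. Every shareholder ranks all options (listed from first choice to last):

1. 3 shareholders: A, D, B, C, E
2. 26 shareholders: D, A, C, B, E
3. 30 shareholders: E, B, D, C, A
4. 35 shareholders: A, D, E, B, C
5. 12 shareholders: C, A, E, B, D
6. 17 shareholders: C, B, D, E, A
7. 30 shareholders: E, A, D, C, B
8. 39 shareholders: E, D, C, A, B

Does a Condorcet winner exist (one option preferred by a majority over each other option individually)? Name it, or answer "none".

E

E vs D: 111–81 for E.
E vs B: 146–46 for E.
E vs C: 134–58 for E.
E vs A: 116–76 for E.
E beats every other option head-to-head.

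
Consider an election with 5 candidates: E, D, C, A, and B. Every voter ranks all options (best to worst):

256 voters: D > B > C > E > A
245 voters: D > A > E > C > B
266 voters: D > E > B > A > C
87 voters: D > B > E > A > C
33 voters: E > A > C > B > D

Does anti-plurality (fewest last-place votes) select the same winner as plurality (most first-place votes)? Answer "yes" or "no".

Anti-plurality — last-place votes: E 0, D 33, C 353, A 256, B 245. Winner: E.
Plurality — first-place votes: E 33, D 854, C 0, A 0, B 0. Winner: D.
The two methods disagree.

no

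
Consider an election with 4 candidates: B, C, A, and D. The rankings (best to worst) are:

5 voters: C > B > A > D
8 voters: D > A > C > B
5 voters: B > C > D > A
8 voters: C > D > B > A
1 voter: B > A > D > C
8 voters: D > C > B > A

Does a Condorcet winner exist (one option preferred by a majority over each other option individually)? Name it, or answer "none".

C

C vs B: 29–6 for C.
C vs A: 26–9 for C.
C vs D: 18–17 for C.
C beats every other option head-to-head.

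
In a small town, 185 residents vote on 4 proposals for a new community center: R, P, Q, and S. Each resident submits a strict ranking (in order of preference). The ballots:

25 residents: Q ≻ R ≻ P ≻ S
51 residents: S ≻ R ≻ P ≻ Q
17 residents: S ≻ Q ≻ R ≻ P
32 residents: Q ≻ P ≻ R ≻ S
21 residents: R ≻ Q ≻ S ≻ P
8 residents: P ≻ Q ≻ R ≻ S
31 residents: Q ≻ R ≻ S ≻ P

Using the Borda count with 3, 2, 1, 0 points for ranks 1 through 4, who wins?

Q

R: 25·2 + 51·2 + 17·1 + 32·1 + 21·3 + 8·1 + 31·2 = 334
P: 25·1 + 51·1 + 17·0 + 32·2 + 21·0 + 8·3 + 31·0 = 164
Q: 25·3 + 51·0 + 17·2 + 32·3 + 21·2 + 8·2 + 31·3 = 356
S: 25·0 + 51·3 + 17·3 + 32·0 + 21·1 + 8·0 + 31·1 = 256
Q has the highest Borda score (356).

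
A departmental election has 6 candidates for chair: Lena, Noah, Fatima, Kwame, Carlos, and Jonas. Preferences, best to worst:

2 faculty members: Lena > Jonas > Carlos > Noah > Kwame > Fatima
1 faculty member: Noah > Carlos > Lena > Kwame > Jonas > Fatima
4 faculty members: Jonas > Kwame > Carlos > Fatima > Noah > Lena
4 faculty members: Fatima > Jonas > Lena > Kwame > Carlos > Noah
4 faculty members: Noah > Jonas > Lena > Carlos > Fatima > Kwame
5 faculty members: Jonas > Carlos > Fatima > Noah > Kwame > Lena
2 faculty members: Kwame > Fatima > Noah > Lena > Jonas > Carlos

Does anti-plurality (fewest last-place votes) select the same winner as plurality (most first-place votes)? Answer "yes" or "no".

yes

Anti-plurality — last-place votes: Lena 9, Noah 4, Fatima 3, Kwame 4, Carlos 2, Jonas 0. Winner: Jonas.
Plurality — first-place votes: Lena 2, Noah 5, Fatima 4, Kwame 2, Carlos 0, Jonas 9. Winner: Jonas.
The two methods agree.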